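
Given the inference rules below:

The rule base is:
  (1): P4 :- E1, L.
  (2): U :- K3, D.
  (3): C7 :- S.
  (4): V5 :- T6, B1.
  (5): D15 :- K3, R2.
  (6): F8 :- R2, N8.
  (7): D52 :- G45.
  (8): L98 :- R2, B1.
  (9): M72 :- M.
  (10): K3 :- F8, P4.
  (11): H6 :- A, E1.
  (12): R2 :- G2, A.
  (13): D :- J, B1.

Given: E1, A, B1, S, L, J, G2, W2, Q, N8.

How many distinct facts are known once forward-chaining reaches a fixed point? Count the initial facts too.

20

Round 1: (1) [P4 :- E1, L.]; (3) [C7 :- S.]; (11) [H6 :- A, E1.]; (12) [R2 :- G2, A.]; (13) [D :- J, B1.]. Adds P4, C7, H6, R2, D.
Round 2: (6) [F8 :- R2, N8.]; (8) [L98 :- R2, B1.]. Adds F8, L98.
Round 3: (10) [K3 :- F8, P4.]. Adds K3.
Round 4: (2) [U :- K3, D.]; (5) [D15 :- K3, R2.]. Adds U, D15.
Closure: {A, B1, C7, D, D15, E1, F8, G2, H6, J, K3, L, L98, N8, P4, Q, R2, S, U, W2} — 20 facts.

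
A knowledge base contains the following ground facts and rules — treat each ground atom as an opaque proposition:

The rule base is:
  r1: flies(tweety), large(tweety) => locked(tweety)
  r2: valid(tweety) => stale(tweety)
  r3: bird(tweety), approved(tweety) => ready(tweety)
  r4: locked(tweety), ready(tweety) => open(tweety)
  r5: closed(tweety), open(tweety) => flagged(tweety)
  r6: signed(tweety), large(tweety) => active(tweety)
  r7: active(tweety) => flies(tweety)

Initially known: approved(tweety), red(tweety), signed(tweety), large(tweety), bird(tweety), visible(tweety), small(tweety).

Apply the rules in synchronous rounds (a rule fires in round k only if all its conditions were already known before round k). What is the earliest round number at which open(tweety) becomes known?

4

Round 1 fires r3, r6, giving ready(tweety), active(tweety).
Round 2 fires r7, giving flies(tweety).
Round 3 fires r1, giving locked(tweety).
Round 4 fires r4, giving open(tweety).
open(tweety) first appears in round 4.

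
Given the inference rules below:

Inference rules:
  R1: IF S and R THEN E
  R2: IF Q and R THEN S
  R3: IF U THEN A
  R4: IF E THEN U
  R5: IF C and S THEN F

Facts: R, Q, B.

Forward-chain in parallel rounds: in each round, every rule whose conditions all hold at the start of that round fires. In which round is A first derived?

Round 1 — R2, derive S.
Round 2 — R1, derive E.
Round 3 — R4, derive U.
Round 4 — R3, derive A.
A first appears in round 4.

4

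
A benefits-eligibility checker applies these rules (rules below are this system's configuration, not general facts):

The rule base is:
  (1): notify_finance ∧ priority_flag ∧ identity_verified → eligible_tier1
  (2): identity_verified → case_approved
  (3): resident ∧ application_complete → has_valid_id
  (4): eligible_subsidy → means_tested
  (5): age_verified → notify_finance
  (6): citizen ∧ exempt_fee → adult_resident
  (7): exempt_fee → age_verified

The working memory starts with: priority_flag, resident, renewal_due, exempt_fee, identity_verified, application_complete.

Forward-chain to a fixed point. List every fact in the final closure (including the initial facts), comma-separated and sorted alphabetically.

Round 1 fires (2), (3), (7), giving case_approved, has_valid_id, age_verified.
Round 2 fires (5), giving notify_finance.
Round 3 fires (1), giving eligible_tier1.

age_verified, application_complete, case_approved, eligible_tier1, exempt_fee, has_valid_id, identity_verified, notify_finance, priority_flag, renewal_due, resident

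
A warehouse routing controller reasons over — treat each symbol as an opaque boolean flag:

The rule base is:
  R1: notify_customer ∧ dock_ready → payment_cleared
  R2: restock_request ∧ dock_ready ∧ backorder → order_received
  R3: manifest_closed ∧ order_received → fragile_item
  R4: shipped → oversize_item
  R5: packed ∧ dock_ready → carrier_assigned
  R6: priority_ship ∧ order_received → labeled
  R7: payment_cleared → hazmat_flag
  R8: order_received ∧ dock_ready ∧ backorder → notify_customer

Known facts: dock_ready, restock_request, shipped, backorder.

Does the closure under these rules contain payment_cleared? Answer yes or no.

[1] R2 [restock_request ∧ dock_ready ∧ backorder → order_received]; R4 [shipped → oversize_item]. ⇒ new: order_received, oversize_item.
[2] R8 [order_received ∧ dock_ready ∧ backorder → notify_customer]. ⇒ new: notify_customer.
[3] R1 [notify_customer ∧ dock_ready → payment_cleared]. ⇒ new: payment_cleared.
[4] R7 [payment_cleared → hazmat_flag]. ⇒ new: hazmat_flag.
payment_cleared appears in round 3, so it is derivable.

yes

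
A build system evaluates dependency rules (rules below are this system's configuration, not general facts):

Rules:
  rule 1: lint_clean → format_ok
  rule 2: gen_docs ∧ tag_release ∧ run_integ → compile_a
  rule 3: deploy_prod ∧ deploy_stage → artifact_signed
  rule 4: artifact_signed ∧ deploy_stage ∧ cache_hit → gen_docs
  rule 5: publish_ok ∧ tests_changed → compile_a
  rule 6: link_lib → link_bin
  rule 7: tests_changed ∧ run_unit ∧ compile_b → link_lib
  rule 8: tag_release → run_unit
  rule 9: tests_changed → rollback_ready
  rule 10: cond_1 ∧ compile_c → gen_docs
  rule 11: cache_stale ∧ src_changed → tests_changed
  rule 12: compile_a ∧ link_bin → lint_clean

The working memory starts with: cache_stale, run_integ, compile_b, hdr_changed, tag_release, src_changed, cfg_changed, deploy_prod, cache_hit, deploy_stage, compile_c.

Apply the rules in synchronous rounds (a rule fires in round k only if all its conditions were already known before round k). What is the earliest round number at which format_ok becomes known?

5

[1] rule 3 [deploy_prod ∧ deploy_stage → artifact_signed]; rule 8 [tag_release → run_unit]; rule 11 [cache_stale ∧ src_changed → tests_changed]. ⇒ new: artifact_signed, run_unit, tests_changed.
[2] rule 4 [artifact_signed ∧ deploy_stage ∧ cache_hit → gen_docs]; rule 7 [tests_changed ∧ run_unit ∧ compile_b → link_lib]; rule 9 [tests_changed → rollback_ready]. ⇒ new: gen_docs, link_lib, rollback_ready.
[3] rule 2 [gen_docs ∧ tag_release ∧ run_integ → compile_a]; rule 6 [link_lib → link_bin]. ⇒ new: compile_a, link_bin.
[4] rule 12 [compile_a ∧ link_bin → lint_clean]. ⇒ new: lint_clean.
[5] rule 1 [lint_clean → format_ok]. ⇒ new: format_ok.
format_ok first appears in round 5.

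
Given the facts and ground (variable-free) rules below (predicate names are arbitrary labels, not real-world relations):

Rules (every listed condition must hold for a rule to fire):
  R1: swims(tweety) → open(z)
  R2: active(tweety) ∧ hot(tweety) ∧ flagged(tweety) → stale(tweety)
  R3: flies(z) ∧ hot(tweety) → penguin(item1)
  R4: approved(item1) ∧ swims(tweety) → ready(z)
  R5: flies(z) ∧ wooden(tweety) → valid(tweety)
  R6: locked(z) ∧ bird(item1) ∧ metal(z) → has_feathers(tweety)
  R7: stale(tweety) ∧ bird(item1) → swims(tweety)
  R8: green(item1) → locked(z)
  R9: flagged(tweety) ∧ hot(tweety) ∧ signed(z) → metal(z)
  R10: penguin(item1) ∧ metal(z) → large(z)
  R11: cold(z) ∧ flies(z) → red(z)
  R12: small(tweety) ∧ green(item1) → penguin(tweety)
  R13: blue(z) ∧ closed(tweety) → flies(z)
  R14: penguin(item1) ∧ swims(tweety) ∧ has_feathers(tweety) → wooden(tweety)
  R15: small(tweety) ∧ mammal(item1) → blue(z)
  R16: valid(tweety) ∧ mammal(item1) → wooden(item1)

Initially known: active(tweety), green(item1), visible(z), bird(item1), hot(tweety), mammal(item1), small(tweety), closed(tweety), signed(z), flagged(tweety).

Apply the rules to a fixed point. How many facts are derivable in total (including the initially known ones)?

Round 1 fires R2, R8, R9, R12, R15, giving stale(tweety), locked(z), metal(z), penguin(tweety), blue(z).
Round 2 fires R6, R7, R13, giving has_feathers(tweety), swims(tweety), flies(z).
Round 3 fires R1, R3, giving open(z), penguin(item1).
Round 4 fires R10, R14, giving large(z), wooden(tweety).
Round 5 fires R5, giving valid(tweety).
Round 6 fires R16, giving wooden(item1).
Closure: {active(tweety), bird(item1), blue(z), closed(tweety), flagged(tweety), flies(z), green(item1), has_feathers(tweety), hot(tweety), large(z), locked(z), mammal(item1), metal(z), open(z), penguin(item1), penguin(tweety), signed(z), small(tweety), stale(tweety), swims(tweety), valid(tweety), visible(z), wooden(item1), wooden(tweety)} — 24 facts.

24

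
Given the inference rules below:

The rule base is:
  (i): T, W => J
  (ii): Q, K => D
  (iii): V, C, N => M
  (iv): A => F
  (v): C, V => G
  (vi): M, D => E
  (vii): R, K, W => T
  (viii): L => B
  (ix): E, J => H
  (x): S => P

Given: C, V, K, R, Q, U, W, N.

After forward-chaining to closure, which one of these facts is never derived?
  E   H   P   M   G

P

[1] (ii) [Q, K => D]; (iii) [V, C, N => M]; (v) [C, V => G]; (vii) [R, K, W => T]. ⇒ new: D, M, G, T.
[2] (i) [T, W => J]; (vi) [M, D => E]. ⇒ new: J, E.
[3] (ix) [E, J => H]. ⇒ new: H.
Derived: E (round 2), G (round 1), H (round 3), M (round 1). P never appears in any round.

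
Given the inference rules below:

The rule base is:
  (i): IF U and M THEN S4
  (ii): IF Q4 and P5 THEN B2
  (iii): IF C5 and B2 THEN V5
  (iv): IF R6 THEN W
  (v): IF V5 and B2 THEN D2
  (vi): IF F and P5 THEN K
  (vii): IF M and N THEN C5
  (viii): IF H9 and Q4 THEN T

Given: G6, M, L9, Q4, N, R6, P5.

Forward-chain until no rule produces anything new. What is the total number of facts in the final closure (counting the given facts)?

Round 1: (ii) [IF Q4 and P5 THEN B2]; (iv) [IF R6 THEN W]; (vii) [IF M and N THEN C5]. Adds B2, W, C5.
Round 2: (iii) [IF C5 and B2 THEN V5]. Adds V5.
Round 3: (v) [IF V5 and B2 THEN D2]. Adds D2.
Closure: {B2, C5, D2, G6, L9, M, N, P5, Q4, R6, V5, W} — 12 facts.

12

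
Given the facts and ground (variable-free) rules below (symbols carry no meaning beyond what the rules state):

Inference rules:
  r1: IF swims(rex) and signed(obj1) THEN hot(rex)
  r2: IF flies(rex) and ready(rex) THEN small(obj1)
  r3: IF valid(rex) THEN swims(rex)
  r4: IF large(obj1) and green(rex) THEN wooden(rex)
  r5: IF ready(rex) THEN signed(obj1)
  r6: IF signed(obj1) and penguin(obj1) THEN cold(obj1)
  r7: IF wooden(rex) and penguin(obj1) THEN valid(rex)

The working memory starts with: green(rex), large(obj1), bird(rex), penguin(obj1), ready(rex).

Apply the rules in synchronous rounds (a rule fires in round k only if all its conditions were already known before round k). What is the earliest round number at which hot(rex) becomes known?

4

Round 1 — r4, r5, derive wooden(rex), signed(obj1).
Round 2 — r6, r7, derive cold(obj1), valid(rex).
Round 3 — r3, derive swims(rex).
Round 4 — r1, derive hot(rex).
hot(rex) first appears in round 4.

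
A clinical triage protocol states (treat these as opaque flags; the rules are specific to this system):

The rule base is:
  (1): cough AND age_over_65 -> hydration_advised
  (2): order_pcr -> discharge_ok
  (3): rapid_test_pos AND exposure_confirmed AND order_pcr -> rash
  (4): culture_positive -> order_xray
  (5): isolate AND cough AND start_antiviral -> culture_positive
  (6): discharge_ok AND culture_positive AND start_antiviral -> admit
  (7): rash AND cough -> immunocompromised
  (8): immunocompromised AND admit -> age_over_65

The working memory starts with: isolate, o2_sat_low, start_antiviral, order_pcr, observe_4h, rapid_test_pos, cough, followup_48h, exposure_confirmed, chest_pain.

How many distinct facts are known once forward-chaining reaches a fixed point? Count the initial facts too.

18

Round 1 — (2), (3), (5), derive discharge_ok, rash, culture_positive.
Round 2 — (4), (6), (7), derive order_xray, admit, immunocompromised.
Round 3 — (8), derive age_over_65.
Round 4 — (1), derive hydration_advised.
Closure: {admit, age_over_65, chest_pain, cough, culture_positive, discharge_ok, exposure_confirmed, followup_48h, hydration_advised, immunocompromised, isolate, o2_sat_low, observe_4h, order_pcr, order_xray, rapid_test_pos, rash, start_antiviral} — 18 facts.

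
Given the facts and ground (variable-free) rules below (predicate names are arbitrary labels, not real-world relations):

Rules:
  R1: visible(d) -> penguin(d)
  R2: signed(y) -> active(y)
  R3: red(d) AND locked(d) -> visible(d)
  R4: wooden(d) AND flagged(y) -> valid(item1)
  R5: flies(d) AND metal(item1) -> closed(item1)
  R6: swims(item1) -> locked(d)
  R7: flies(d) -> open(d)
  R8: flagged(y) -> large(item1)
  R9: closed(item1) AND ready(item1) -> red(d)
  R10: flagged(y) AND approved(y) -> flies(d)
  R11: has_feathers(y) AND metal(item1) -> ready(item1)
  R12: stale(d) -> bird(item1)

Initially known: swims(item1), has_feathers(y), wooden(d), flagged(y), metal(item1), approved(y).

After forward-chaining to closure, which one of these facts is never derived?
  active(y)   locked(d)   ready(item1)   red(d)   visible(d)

[1] R4 [wooden(d) AND flagged(y) -> valid(item1)]; R6 [swims(item1) -> locked(d)]; R8 [flagged(y) -> large(item1)]; R10 [flagged(y) AND approved(y) -> flies(d)]; R11 [has_feathers(y) AND metal(item1) -> ready(item1)]. ⇒ new: valid(item1), locked(d), large(item1), flies(d), ready(item1).
[2] R5 [flies(d) AND metal(item1) -> closed(item1)]; R7 [flies(d) -> open(d)]. ⇒ new: closed(item1), open(d).
[3] R9 [closed(item1) AND ready(item1) -> red(d)]. ⇒ new: red(d).
[4] R3 [red(d) AND locked(d) -> visible(d)]. ⇒ new: visible(d).
[5] R1 [visible(d) -> penguin(d)]. ⇒ new: penguin(d).
Derived: ready(item1) (round 1), visible(d) (round 4), red(d) (round 3), locked(d) (round 1). active(y) never appears in any round.

active(y)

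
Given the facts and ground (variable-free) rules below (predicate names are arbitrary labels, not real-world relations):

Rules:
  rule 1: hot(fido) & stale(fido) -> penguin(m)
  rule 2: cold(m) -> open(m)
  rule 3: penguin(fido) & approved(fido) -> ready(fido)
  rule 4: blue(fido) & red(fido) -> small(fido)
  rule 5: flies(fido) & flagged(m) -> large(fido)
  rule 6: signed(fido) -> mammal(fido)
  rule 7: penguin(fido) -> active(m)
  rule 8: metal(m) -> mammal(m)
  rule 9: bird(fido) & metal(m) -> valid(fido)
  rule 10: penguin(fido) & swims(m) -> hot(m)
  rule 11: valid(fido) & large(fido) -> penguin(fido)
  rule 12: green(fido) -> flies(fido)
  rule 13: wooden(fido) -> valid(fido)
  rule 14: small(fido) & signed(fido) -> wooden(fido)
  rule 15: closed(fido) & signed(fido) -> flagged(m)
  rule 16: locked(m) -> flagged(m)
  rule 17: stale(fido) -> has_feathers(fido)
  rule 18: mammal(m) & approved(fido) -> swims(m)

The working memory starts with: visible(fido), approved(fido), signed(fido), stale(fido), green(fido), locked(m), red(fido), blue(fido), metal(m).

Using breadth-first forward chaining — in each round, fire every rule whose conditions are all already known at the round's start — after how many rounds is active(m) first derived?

5

[1] rule 4 [blue(fido) & red(fido) -> small(fido)]; rule 6 [signed(fido) -> mammal(fido)]; rule 8 [metal(m) -> mammal(m)]; rule 12 [green(fido) -> flies(fido)]; rule 16 [locked(m) -> flagged(m)]; rule 17 [stale(fido) -> has_feathers(fido)]. ⇒ new: small(fido), mammal(fido), mammal(m), flies(fido), flagged(m), has_feathers(fido).
[2] rule 5 [flies(fido) & flagged(m) -> large(fido)]; rule 14 [small(fido) & signed(fido) -> wooden(fido)]; rule 18 [mammal(m) & approved(fido) -> swims(m)]. ⇒ new: large(fido), wooden(fido), swims(m).
[3] rule 13 [wooden(fido) -> valid(fido)]. ⇒ new: valid(fido).
[4] rule 11 [valid(fido) & large(fido) -> penguin(fido)]. ⇒ new: penguin(fido).
[5] rule 3 [penguin(fido) & approved(fido) -> ready(fido)]; rule 7 [penguin(fido) -> active(m)]; rule 10 [penguin(fido) & swims(m) -> hot(m)]. ⇒ new: ready(fido), active(m), hot(m).
active(m) first appears in round 5.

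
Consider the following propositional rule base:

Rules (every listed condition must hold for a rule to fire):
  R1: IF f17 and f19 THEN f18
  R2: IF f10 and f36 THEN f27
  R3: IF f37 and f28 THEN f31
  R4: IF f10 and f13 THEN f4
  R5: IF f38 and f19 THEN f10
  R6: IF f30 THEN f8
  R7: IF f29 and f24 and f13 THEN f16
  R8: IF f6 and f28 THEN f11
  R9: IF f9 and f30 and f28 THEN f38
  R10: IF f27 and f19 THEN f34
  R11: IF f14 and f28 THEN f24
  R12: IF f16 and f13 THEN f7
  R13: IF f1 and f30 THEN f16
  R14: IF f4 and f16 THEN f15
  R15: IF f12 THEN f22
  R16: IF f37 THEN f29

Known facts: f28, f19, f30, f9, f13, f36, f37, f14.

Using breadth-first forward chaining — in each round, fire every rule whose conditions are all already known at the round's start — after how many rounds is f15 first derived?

4

Round 1 — R3, R6, R9, R11, R16, derive f31, f8, f38, f24, f29.
Round 2 — R5, R7, derive f10, f16.
Round 3 — R2, R4, R12, derive f27, f4, f7.
Round 4 — R10, R14, derive f34, f15.
f15 first appears in round 4.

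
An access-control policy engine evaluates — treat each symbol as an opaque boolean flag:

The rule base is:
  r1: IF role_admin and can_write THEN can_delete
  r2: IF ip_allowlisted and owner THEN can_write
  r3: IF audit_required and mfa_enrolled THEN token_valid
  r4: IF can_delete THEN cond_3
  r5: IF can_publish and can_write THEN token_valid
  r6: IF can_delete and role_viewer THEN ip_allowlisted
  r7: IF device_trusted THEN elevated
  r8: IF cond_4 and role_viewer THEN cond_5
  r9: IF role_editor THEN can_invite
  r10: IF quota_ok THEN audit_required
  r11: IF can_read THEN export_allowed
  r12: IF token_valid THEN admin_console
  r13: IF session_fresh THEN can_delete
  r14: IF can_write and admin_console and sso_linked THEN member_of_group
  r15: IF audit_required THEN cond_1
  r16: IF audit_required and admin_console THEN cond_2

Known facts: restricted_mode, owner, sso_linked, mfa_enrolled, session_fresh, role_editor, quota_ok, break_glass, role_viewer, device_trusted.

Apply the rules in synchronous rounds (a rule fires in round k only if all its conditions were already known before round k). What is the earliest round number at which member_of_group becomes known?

4

Round 1 — r7, r9, r10, r13, derive elevated, can_invite, audit_required, can_delete.
Round 2 — r3, r4, r6, r15, derive token_valid, cond_3, ip_allowlisted, cond_1.
Round 3 — r2, r12, derive can_write, admin_console.
Round 4 — r14, r16, derive member_of_group, cond_2.
member_of_group first appears in round 4.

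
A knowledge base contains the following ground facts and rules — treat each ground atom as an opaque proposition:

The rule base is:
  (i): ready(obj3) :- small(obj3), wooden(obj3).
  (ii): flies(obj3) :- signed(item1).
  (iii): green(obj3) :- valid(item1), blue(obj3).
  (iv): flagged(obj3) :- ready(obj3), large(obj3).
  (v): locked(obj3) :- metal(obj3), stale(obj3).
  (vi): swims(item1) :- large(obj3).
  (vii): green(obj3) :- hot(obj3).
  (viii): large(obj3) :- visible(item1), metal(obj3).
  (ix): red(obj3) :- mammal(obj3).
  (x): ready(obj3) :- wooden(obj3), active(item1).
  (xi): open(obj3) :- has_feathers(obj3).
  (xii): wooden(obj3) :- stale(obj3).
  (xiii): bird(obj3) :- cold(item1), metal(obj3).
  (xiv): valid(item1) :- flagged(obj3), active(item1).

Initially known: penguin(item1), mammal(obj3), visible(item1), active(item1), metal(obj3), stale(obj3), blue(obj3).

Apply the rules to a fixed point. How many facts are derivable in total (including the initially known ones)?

Round 1: (v) [locked(obj3) :- metal(obj3), stale(obj3).]; (viii) [large(obj3) :- visible(item1), metal(obj3).]; (ix) [red(obj3) :- mammal(obj3).]; (xii) [wooden(obj3) :- stale(obj3).]. Adds locked(obj3), large(obj3), red(obj3), wooden(obj3).
Round 2: (vi) [swims(item1) :- large(obj3).]; (x) [ready(obj3) :- wooden(obj3), active(item1).]. Adds swims(item1), ready(obj3).
Round 3: (iv) [flagged(obj3) :- ready(obj3), large(obj3).]. Adds flagged(obj3).
Round 4: (xiv) [valid(item1) :- flagged(obj3), active(item1).]. Adds valid(item1).
Round 5: (iii) [green(obj3) :- valid(item1), blue(obj3).]. Adds green(obj3).
Closure: {active(item1), blue(obj3), flagged(obj3), green(obj3), large(obj3), locked(obj3), mammal(obj3), metal(obj3), penguin(item1), ready(obj3), red(obj3), stale(obj3), swims(item1), valid(item1), visible(item1), wooden(obj3)} — 16 facts.

16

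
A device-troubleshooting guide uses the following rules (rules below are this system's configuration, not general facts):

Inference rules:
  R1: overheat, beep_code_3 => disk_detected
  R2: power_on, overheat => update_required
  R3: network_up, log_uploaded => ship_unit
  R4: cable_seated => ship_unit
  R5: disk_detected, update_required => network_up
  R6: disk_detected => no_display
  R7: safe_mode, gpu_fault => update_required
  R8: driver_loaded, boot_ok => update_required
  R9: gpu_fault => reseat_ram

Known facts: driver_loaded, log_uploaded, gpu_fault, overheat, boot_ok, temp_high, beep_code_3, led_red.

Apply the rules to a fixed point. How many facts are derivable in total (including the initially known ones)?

14

Round 1: R1 [overheat, beep_code_3 => disk_detected]; R8 [driver_loaded, boot_ok => update_required]; R9 [gpu_fault => reseat_ram]. New: disk_detected, update_required, reseat_ram.
Round 2: R5 [disk_detected, update_required => network_up]; R6 [disk_detected => no_display]. New: network_up, no_display.
Round 3: R3 [network_up, log_uploaded => ship_unit]. New: ship_unit.
Closure: {beep_code_3, boot_ok, disk_detected, driver_loaded, gpu_fault, led_red, log_uploaded, network_up, no_display, overheat, reseat_ram, ship_unit, temp_high, update_required} — 14 facts.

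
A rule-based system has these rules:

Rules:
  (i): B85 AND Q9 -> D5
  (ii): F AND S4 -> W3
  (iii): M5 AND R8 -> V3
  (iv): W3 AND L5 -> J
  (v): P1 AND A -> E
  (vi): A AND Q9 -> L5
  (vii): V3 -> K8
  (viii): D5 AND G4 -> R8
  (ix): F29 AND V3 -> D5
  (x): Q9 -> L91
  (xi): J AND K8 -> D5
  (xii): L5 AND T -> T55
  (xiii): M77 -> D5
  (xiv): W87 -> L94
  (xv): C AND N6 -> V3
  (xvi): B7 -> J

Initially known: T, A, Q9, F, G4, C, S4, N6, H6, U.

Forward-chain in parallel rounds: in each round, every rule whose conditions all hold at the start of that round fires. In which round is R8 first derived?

4

Round 1: (ii) [F AND S4 -> W3]; (vi) [A AND Q9 -> L5]; (x) [Q9 -> L91]; (xv) [C AND N6 -> V3]. Adds W3, L5, L91, V3.
Round 2: (iv) [W3 AND L5 -> J]; (vii) [V3 -> K8]; (xii) [L5 AND T -> T55]. Adds J, K8, T55.
Round 3: (xi) [J AND K8 -> D5]. Adds D5.
Round 4: (viii) [D5 AND G4 -> R8]. Adds R8.
R8 first appears in round 4.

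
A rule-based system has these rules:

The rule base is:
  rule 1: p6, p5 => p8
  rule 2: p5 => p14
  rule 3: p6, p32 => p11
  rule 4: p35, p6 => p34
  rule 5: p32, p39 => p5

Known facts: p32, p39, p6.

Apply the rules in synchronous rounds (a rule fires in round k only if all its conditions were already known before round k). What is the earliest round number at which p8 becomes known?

Round 1 — rule 3, rule 5, derive p11, p5.
Round 2 — rule 1, rule 2, derive p8, p14.
p8 first appears in round 2.

2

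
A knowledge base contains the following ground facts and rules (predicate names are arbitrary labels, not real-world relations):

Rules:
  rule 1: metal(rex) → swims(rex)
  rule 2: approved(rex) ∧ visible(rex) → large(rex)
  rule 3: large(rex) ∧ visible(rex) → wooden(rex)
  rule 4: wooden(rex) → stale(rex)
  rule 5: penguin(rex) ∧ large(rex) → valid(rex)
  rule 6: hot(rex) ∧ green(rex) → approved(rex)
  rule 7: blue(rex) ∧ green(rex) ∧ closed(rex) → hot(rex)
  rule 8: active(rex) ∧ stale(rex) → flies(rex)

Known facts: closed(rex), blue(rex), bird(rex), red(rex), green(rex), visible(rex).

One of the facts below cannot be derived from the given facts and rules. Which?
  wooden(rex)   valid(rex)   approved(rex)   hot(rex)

Round 1: rule 7 [blue(rex) ∧ green(rex) ∧ closed(rex) → hot(rex)]. Adds hot(rex).
Round 2: rule 6 [hot(rex) ∧ green(rex) → approved(rex)]. Adds approved(rex).
Round 3: rule 2 [approved(rex) ∧ visible(rex) → large(rex)]. Adds large(rex).
Round 4: rule 3 [large(rex) ∧ visible(rex) → wooden(rex)]. Adds wooden(rex).
Round 5: rule 4 [wooden(rex) → stale(rex)]. Adds stale(rex).
Derived: wooden(rex) (round 4), hot(rex) (round 1), approved(rex) (round 2). valid(rex) never appears in any round.

valid(rex)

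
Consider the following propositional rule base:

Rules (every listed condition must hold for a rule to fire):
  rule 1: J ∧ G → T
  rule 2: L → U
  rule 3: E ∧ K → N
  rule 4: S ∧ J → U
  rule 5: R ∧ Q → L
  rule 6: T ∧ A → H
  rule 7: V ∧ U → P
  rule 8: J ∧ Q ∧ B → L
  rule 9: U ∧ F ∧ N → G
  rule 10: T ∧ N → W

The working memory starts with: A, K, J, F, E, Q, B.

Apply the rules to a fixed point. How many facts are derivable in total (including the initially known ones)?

Round 1: rule 3 [E ∧ K → N]; rule 8 [J ∧ Q ∧ B → L]. Adds N, L.
Round 2: rule 2 [L → U]. Adds U.
Round 3: rule 9 [U ∧ F ∧ N → G]. Adds G.
Round 4: rule 1 [J ∧ G → T]. Adds T.
Round 5: rule 6 [T ∧ A → H]; rule 10 [T ∧ N → W]. Adds H, W.
Closure: {A, B, E, F, G, H, J, K, L, N, Q, T, U, W} — 14 facts.

14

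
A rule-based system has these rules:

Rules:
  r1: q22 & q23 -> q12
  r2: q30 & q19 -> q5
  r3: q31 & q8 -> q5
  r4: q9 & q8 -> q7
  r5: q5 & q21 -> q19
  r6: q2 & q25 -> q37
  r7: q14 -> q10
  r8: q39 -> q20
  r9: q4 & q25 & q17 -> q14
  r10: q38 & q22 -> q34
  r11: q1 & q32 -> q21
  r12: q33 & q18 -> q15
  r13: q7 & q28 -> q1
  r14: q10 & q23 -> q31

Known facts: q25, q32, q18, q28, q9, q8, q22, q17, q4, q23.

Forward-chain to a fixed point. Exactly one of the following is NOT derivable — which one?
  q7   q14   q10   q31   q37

q37

[1] r1 [q22 & q23 -> q12]; r4 [q9 & q8 -> q7]; r9 [q4 & q25 & q17 -> q14]. ⇒ new: q12, q7, q14.
[2] r7 [q14 -> q10]; r13 [q7 & q28 -> q1]. ⇒ new: q10, q1.
[3] r11 [q1 & q32 -> q21]; r14 [q10 & q23 -> q31]. ⇒ new: q21, q31.
[4] r3 [q31 & q8 -> q5]. ⇒ new: q5.
[5] r5 [q5 & q21 -> q19]. ⇒ new: q19.
Derived: q10 (round 2), q31 (round 3), q7 (round 1), q14 (round 1). q37 never appears in any round.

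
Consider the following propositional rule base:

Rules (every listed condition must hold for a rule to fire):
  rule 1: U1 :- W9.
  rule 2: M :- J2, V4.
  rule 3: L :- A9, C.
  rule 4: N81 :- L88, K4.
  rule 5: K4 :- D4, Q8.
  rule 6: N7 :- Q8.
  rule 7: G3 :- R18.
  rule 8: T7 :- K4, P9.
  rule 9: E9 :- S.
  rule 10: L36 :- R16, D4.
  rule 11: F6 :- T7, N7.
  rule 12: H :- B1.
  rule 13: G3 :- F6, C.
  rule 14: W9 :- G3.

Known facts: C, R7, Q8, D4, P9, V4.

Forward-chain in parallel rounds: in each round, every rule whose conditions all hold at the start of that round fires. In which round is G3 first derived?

Round 1 — rule 5, rule 6, derive K4, N7.
Round 2 — rule 8, derive T7.
Round 3 — rule 11, derive F6.
Round 4 — rule 13, derive G3.
G3 first appears in round 4.

4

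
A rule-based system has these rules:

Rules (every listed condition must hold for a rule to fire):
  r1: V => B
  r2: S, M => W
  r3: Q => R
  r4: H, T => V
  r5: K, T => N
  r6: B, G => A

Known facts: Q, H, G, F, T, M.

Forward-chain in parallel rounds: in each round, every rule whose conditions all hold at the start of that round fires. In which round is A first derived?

3

Round 1 fires r3, r4, giving R, V.
Round 2 fires r1, giving B.
Round 3 fires r6, giving A.
A first appears in round 3.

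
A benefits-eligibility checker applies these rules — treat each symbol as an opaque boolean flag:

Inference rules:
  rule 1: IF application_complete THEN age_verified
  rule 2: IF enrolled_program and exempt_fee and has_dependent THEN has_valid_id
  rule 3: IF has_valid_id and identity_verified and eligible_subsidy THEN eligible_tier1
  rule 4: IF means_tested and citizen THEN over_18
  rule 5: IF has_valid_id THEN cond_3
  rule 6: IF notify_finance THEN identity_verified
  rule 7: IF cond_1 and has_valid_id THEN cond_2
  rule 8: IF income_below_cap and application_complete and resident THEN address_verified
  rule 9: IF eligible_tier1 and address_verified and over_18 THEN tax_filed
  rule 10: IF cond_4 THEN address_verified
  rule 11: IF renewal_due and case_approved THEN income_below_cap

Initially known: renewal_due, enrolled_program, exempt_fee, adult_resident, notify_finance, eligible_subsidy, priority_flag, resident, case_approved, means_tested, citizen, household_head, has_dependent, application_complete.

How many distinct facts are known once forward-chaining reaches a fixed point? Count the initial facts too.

23

Round 1: rule 1 [IF application_complete THEN age_verified]; rule 2 [IF enrolled_program and exempt_fee and has_dependent THEN has_valid_id]; rule 4 [IF means_tested and citizen THEN over_18]; rule 6 [IF notify_finance THEN identity_verified]; rule 11 [IF renewal_due and case_approved THEN income_below_cap]. Adds age_verified, has_valid_id, over_18, identity_verified, income_below_cap.
Round 2: rule 3 [IF has_valid_id and identity_verified and eligible_subsidy THEN eligible_tier1]; rule 5 [IF has_valid_id THEN cond_3]; rule 8 [IF income_below_cap and application_complete and resident THEN address_verified]. Adds eligible_tier1, cond_3, address_verified.
Round 3: rule 9 [IF eligible_tier1 and address_verified and over_18 THEN tax_filed]. Adds tax_filed.
Closure: {address_verified, adult_resident, age_verified, application_complete, case_approved, citizen, cond_3, eligible_subsidy, eligible_tier1, enrolled_program, exempt_fee, has_dependent, has_valid_id, household_head, identity_verified, income_below_cap, means_tested, notify_finance, over_18, priority_flag, renewal_due, resident, tax_filed} — 23 facts.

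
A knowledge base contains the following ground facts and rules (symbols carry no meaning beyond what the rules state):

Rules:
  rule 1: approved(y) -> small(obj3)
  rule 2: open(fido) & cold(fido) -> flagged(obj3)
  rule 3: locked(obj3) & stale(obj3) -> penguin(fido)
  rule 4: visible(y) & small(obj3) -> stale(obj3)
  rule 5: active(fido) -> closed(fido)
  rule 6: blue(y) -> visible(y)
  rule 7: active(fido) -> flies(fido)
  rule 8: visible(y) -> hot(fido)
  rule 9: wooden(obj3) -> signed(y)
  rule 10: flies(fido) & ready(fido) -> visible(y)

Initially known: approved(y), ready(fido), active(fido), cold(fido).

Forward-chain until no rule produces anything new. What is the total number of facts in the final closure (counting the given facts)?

10

Round 1 — rule 1, rule 5, rule 7, derive small(obj3), closed(fido), flies(fido).
Round 2 — rule 10, derive visible(y).
Round 3 — rule 4, rule 8, derive stale(obj3), hot(fido).
Closure: {active(fido), approved(y), closed(fido), cold(fido), flies(fido), hot(fido), ready(fido), small(obj3), stale(obj3), visible(y)} — 10 facts.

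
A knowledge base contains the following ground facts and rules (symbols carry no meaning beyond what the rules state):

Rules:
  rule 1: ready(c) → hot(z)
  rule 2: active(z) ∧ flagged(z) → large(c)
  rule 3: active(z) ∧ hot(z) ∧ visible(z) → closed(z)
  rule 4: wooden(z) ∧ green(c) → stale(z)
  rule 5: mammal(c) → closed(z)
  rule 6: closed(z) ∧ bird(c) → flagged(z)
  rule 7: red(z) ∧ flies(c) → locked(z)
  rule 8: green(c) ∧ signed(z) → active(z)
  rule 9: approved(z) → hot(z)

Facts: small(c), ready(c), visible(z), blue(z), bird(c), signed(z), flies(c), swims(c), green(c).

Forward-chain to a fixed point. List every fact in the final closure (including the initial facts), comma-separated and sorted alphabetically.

Round 1 fires rule 1, rule 8, giving hot(z), active(z).
Round 2 fires rule 3, giving closed(z).
Round 3 fires rule 6, giving flagged(z).
Round 4 fires rule 2, giving large(c).

active(z), bird(c), blue(z), closed(z), flagged(z), flies(c), green(c), hot(z), large(c), ready(c), signed(z), small(c), swims(c), visible(z)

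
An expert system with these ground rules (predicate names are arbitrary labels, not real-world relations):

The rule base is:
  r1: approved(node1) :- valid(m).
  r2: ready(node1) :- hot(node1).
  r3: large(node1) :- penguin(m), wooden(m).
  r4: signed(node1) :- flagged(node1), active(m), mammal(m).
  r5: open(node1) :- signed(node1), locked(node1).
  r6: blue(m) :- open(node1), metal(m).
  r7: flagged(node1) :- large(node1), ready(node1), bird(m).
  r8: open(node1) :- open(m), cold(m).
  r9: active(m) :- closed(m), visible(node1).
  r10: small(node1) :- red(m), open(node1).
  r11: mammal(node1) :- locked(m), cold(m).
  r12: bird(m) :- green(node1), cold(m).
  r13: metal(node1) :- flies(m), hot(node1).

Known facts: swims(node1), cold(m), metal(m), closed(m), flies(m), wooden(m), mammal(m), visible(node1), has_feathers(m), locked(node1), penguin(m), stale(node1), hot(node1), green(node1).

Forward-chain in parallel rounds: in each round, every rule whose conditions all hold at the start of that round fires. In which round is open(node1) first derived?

4

Round 1 — r2, r3, r9, r12, r13, derive ready(node1), large(node1), active(m), bird(m), metal(node1).
Round 2 — r7, derive flagged(node1).
Round 3 — r4, derive signed(node1).
Round 4 — r5, derive open(node1).
open(node1) first appears in round 4.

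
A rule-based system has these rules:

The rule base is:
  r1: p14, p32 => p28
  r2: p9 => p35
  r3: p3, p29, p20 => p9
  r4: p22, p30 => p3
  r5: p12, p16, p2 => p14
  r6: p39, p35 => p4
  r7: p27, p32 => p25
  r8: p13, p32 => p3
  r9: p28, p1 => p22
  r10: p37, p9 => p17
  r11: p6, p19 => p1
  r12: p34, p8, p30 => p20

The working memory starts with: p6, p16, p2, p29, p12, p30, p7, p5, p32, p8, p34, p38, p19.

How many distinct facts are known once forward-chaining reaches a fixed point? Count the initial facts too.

Round 1 fires r5, r11, r12, giving p14, p1, p20.
Round 2 fires r1, giving p28.
Round 3 fires r9, giving p22.
Round 4 fires r4, giving p3.
Round 5 fires r3, giving p9.
Round 6 fires r2, giving p35.
Closure: {p1, p12, p14, p16, p19, p2, p20, p22, p28, p29, p3, p30, p32, p34, p35, p38, p5, p6, p7, p8, p9} — 21 facts.

21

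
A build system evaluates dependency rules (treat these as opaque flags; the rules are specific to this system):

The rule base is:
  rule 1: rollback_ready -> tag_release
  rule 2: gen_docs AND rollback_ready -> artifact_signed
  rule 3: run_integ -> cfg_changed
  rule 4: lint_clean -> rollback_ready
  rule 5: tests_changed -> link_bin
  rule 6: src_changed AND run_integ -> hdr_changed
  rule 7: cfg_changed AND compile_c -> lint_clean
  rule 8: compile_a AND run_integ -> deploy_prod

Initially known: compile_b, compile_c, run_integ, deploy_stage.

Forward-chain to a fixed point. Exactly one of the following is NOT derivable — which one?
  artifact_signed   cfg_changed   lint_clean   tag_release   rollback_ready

artifact_signed

[1] rule 3 [run_integ -> cfg_changed]. ⇒ new: cfg_changed.
[2] rule 7 [cfg_changed AND compile_c -> lint_clean]. ⇒ new: lint_clean.
[3] rule 4 [lint_clean -> rollback_ready]. ⇒ new: rollback_ready.
[4] rule 1 [rollback_ready -> tag_release]. ⇒ new: tag_release.
Derived: tag_release (round 4), lint_clean (round 2), cfg_changed (round 1), rollback_ready (round 3). artifact_signed never appears in any round.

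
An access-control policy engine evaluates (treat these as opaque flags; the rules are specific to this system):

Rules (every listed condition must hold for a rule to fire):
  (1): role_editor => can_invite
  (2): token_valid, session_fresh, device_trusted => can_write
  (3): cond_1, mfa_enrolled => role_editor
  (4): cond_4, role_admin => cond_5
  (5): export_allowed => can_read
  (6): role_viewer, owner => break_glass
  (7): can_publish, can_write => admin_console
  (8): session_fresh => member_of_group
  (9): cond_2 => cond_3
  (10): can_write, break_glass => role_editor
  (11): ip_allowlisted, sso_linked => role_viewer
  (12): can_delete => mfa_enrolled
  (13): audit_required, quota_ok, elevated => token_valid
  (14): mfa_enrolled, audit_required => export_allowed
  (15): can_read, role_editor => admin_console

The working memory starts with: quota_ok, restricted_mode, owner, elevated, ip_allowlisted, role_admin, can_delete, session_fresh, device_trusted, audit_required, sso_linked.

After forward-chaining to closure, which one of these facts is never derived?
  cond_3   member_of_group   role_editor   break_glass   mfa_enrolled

[1] (8) [session_fresh => member_of_group]; (11) [ip_allowlisted, sso_linked => role_viewer]; (12) [can_delete => mfa_enrolled]; (13) [audit_required, quota_ok, elevated => token_valid]. ⇒ new: member_of_group, role_viewer, mfa_enrolled, token_valid.
[2] (2) [token_valid, session_fresh, device_trusted => can_write]; (6) [role_viewer, owner => break_glass]; (14) [mfa_enrolled, audit_required => export_allowed]. ⇒ new: can_write, break_glass, export_allowed.
[3] (5) [export_allowed => can_read]; (10) [can_write, break_glass => role_editor]. ⇒ new: can_read, role_editor.
[4] (1) [role_editor => can_invite]; (15) [can_read, role_editor => admin_console]. ⇒ new: can_invite, admin_console.
Derived: break_glass (round 2), role_editor (round 3), mfa_enrolled (round 1), member_of_group (round 1). cond_3 never appears in any round.

cond_3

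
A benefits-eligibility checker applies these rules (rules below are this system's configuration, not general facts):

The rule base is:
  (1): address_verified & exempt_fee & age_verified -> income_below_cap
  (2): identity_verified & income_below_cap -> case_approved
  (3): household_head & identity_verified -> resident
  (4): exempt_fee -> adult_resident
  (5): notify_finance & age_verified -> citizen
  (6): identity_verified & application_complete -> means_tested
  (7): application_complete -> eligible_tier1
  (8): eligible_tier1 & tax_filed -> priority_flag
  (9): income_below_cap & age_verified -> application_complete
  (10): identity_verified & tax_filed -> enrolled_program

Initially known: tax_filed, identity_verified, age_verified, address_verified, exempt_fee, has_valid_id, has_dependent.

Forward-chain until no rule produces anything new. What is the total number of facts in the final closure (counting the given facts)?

15

Round 1: (1) [address_verified & exempt_fee & age_verified -> income_below_cap]; (4) [exempt_fee -> adult_resident]; (10) [identity_verified & tax_filed -> enrolled_program]. Adds income_below_cap, adult_resident, enrolled_program.
Round 2: (2) [identity_verified & income_below_cap -> case_approved]; (9) [income_below_cap & age_verified -> application_complete]. Adds case_approved, application_complete.
Round 3: (6) [identity_verified & application_complete -> means_tested]; (7) [application_complete -> eligible_tier1]. Adds means_tested, eligible_tier1.
Round 4: (8) [eligible_tier1 & tax_filed -> priority_flag]. Adds priority_flag.
Closure: {address_verified, adult_resident, age_verified, application_complete, case_approved, eligible_tier1, enrolled_program, exempt_fee, has_dependent, has_valid_id, identity_verified, income_below_cap, means_tested, priority_flag, tax_filed} — 15 facts.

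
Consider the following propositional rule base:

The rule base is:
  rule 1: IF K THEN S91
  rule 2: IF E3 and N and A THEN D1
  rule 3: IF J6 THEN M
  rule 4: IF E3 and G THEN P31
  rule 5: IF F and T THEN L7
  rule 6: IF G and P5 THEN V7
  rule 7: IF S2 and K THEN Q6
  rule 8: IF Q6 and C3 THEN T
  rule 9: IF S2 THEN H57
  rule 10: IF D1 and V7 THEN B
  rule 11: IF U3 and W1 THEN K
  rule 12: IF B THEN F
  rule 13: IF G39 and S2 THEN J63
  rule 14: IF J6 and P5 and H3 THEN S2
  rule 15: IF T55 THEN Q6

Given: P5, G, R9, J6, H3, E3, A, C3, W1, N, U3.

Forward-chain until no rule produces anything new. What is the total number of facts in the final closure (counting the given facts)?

24

Round 1 — rule 2, rule 3, rule 4, rule 6, rule 11, rule 14, derive D1, M, P31, V7, K, S2.
Round 2 — rule 1, rule 7, rule 9, rule 10, derive S91, Q6, H57, B.
Round 3 — rule 8, rule 12, derive T, F.
Round 4 — rule 5, derive L7.
Closure: {A, B, C3, D1, E3, F, G, H3, H57, J6, K, L7, M, N, P31, P5, Q6, R9, S2, S91, T, U3, V7, W1} — 24 facts.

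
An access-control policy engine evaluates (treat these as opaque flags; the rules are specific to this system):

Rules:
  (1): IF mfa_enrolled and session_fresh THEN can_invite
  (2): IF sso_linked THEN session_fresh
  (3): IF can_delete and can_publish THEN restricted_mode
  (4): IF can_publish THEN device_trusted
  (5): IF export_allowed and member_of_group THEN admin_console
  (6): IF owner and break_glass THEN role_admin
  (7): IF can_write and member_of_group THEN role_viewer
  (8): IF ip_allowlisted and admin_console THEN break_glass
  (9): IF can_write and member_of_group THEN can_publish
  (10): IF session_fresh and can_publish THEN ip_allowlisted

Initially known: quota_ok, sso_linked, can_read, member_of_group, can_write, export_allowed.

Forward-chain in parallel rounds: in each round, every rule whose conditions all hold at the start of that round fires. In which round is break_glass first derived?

Round 1: (2) [IF sso_linked THEN session_fresh]; (5) [IF export_allowed and member_of_group THEN admin_console]; (7) [IF can_write and member_of_group THEN role_viewer]; (9) [IF can_write and member_of_group THEN can_publish]. New: session_fresh, admin_console, role_viewer, can_publish.
Round 2: (4) [IF can_publish THEN device_trusted]; (10) [IF session_fresh and can_publish THEN ip_allowlisted]. New: device_trusted, ip_allowlisted.
Round 3: (8) [IF ip_allowlisted and admin_console THEN break_glass]. New: break_glass.
break_glass first appears in round 3.

3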